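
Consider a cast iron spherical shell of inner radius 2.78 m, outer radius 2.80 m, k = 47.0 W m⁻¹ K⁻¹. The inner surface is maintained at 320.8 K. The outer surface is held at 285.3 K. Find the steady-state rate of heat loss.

Q = 8.16×10^6 W

Q = 4πk·ΔT/(1/r₁ − 1/r₂) = 4π × 47.0 × 35.5 / (1/2.78 − 1/2.80) = 8.16×10^6 W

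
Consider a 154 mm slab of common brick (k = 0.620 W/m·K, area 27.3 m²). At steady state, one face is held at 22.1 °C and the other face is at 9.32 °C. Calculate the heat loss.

Q = 1400 W

Q = kA·ΔT/L = 0.620 × 27.3 × |22.1 °C − 9.32 °C| / 0.154 = 1400 W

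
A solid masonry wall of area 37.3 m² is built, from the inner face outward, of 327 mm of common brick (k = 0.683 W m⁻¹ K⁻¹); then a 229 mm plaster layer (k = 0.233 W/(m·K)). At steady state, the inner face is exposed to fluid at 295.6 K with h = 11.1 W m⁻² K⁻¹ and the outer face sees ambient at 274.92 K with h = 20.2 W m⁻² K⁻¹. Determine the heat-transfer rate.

Q = 482 W

Treat each layer as a resistance in series:
  R_conv,in = 1/(hA) = 1/(11.1·37.3) = 0.002415 K/W
  R_common brick = L/(kA) = 0.327/(0.683·37.3) = 0.01284 K/W
  R_plaster = L/(kA) = 0.229/(0.233·37.3) = 0.02635 K/W
  R_conv,out = 1/(hA) = 1/(20.2·37.3) = 0.001327 K/W
ΣR = 0.002415 + 0.01284 + 0.02635 + 0.001327 = 0.04293 K/W
Q = ΔT/ΣR = (295.6 K − 274.92 K)/0.04293 = 482 W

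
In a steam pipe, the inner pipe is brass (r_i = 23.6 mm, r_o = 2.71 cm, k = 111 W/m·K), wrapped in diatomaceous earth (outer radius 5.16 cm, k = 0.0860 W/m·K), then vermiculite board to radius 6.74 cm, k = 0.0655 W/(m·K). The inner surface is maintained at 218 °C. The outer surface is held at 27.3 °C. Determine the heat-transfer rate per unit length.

Q' = 104 W/m

Resistance network (inner→outer):
  R'_brass = ln(0.0271/0.0236)/(2πk) = 0.1383/(2π·111) = 1.983×10^-4 m·K/W
  R'_diatomaceous earth = ln(0.0516/0.0271)/(2πk) = 0.6440/(2π·0.0860) = 1.192 m·K/W
  R'_vermiculite board = ln(0.0674/0.0516)/(2πk) = 0.2671/(2π·0.0655) = 0.6491 m·K/W
ΣR = 1.983×10^-4 + 1.192 + 0.6491 = 1.841 m·K/W
Q' = ΔT/ΣR = (218 °C − 27.3 °C)/1.841 = 104 W/m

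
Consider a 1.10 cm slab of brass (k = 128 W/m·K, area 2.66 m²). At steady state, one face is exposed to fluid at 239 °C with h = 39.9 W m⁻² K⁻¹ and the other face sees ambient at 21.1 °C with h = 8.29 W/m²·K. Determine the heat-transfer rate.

Q = 3980 W

Series thermal resistances, inner to outer:
  R_conv,in = 1/(hA) = 1/(39.9·2.66) = 0.009422 K/W
  R_brass = L/(kA) = 0.0110/(128·2.66) = 3.231×10^-5 K/W
  R_conv,out = 1/(hA) = 1/(8.29·2.66) = 0.04535 K/W
ΣR = 0.009422 + 3.231×10^-5 + 0.04535 = 0.05480 K/W
Q = ΔT/ΣR = (239 °C − 21.1 °C)/0.05480 = 3980 W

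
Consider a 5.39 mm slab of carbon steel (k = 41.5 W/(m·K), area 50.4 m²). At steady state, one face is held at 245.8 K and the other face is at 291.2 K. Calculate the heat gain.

Q = 17600 kW

Q = kA·ΔT/L = 41.5 × 50.4 × |245.8 K − 291.2 K| / 0.00539 = 1.76×10^7 W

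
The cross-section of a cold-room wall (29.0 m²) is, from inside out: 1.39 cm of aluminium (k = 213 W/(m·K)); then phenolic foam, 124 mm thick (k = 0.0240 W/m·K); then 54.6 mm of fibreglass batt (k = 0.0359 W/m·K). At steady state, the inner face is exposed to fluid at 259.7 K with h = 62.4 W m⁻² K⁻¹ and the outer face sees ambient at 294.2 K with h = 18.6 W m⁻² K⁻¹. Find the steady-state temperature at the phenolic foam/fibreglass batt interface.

Series thermal resistances, inner to outer:
  R_conv,in = 1/(hA) = 1/(62.4·29.0) = 5.526×10^-4 K/W
  R_aluminium = L/(kA) = 0.0139/(213·29.0) = 2.250×10^-6 K/W
  R_phenolic foam = L/(kA) = 0.124/(0.0240·29.0) = 0.1782 K/W
  R_fibreglass batt = L/(kA) = 0.0546/(0.0359·29.0) = 0.05244 K/W
  R_conv,out = 1/(hA) = 1/(18.6·29.0) = 0.001854 K/W
ΣR = 5.526×10^-4 + 2.250×10^-6 + 0.1782 + 0.05244 + 0.001854 = 0.2330 K/W
Q = ΔT/ΣR = (259.7 K − 294.2 K)/0.2330 = -148.1 W
From the inner boundary to the phenolic foam/fibreglass batt interface, ΣR_partial = 0.1788 K/W.
T_interface = T_in − Q·ΣR_partial = 259.7 K − (-148.1)(0.1788) = 286.2 K

T = 286.2 K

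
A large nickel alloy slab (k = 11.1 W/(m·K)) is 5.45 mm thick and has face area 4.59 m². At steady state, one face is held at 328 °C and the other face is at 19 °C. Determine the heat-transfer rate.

Q = kA·ΔT/L = 11.1 × 4.59 × |328 °C − 19 °C| / 0.00545 = 2.89×10^6 W

Q = 2.89×10^6 W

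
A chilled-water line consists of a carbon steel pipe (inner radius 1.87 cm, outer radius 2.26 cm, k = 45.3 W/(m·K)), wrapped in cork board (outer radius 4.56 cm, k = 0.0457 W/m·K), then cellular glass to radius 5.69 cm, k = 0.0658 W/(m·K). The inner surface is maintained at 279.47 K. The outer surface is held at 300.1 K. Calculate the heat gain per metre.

Treat each layer as a resistance in series:
  R'_carbon steel = ln(0.0226/0.0187)/(2πk) = 0.1894/(2π·45.3) = 6.655×10^-4 m·K/W
  R'_cork board = ln(0.0456/0.0226)/(2πk) = 0.7020/(2π·0.0457) = 2.445 m·K/W
  R'_cellular glass = ln(0.0569/0.0456)/(2πk) = 0.2214/(2π·0.0658) = 0.5355 m·K/W
ΣR = 6.655×10^-4 + 2.445 + 0.5355 = 2.981 m·K/W
Q' = ΔT/ΣR = (279.47 K − 300.1 K)/2.981 = -6.92 W/m
(Negative Q' ⇒ heat flows inward; heat gain = 6.92 W/m.)

Q' = 6.92 W/m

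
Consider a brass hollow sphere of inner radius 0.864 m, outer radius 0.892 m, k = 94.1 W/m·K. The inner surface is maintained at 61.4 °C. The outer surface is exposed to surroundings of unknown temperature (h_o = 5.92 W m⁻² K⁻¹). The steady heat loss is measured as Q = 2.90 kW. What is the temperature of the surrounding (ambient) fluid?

Sum the resistances:
  R_brass = (1/0.864 − 1/0.892)/(4πk) = 0.03633/(4π·94.1) = 3.072×10^-5 K/W
  R_conv,out = 1/(4πr²h) = 1/(4π·0.892²·5.92) = 0.01689 K/W
ΣR = 0.01692 K/W
ΔT = Q·ΣR = 2900 × 0.01692 = 49.07 K
Heat flows outward, so T_out = T_in − ΔT = 61.4 − 49.07 = 12.3 °C

T_out = 12.3 °C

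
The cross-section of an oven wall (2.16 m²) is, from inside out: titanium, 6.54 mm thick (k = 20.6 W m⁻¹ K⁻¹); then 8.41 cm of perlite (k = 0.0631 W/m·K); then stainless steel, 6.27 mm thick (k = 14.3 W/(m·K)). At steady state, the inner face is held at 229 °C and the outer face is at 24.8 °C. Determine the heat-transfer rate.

Series thermal resistances, inner to outer:
  R_titanium = L/(kA) = 0.00654/(20.6·2.16) = 1.470×10^-4 K/W
  R_perlite = L/(kA) = 0.0841/(0.0631·2.16) = 0.6170 K/W
  R_stainless steel = L/(kA) = 0.00627/(14.3·2.16) = 2.030×10^-4 K/W
ΣR = 1.470×10^-4 + 0.6170 + 2.030×10^-4 = 0.6173 K/W
Q = ΔT/ΣR = (229 °C − 24.8 °C)/0.6173 = 331 W

Q = 331 W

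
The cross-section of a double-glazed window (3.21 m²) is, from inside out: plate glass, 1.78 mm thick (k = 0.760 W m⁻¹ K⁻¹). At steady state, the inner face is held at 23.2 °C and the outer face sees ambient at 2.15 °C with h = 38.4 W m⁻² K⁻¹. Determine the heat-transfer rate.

Series thermal resistances, inner to outer:
  R_plate glass = L/(kA) = 0.00178/(0.760·3.21) = 7.296×10^-4 K/W
  R_conv,out = 1/(hA) = 1/(38.4·3.21) = 0.008113 K/W
ΣR = 7.296×10^-4 + 0.008113 = 0.008843 K/W
Q = ΔT/ΣR = (23.2 °C − 2.15 °C)/0.008843 = 2380 W

Q = 2.38 kW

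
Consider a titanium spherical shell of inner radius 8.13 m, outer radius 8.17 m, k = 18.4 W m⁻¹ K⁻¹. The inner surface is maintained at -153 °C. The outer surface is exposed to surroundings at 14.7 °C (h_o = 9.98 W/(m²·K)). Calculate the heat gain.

Resistance network (inner→outer):
  R_titanium = (1/8.13 − 1/8.17)/(4πk) = 6.022×10^-4/(4π·18.4) = 2.604×10^-6 K/W
  R_conv,out = 1/(4πr²h) = 1/(4π·8.17²·9.98) = 1.195×10^-4 K/W
ΣR = 2.604×10^-6 + 1.195×10^-4 = 1.221×10^-4 K/W
Q = ΔT/ΣR = (-153 °C − 14.7 °C)/1.221×10^-4 = -1.37×10^6 W
(Negative Q ⇒ heat flows inward; heat gain = 1.37×10^6 W.)

Q = 1370 kW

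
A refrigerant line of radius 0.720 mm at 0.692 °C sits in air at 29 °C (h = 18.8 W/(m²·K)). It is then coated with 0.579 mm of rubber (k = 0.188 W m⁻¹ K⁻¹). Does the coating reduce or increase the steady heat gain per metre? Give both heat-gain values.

Critical radius for a cylinder: r_cr = k/h = 0.0100 m = 1.00 cm.
Outer radius after coating: r₂ = 7.20×10^-4 + 5.79×10^-4 = 0.001299 m.
Since r₁ < r_cr and r₂ ≤ r_cr, the coating moves toward the maximum at r_cr — heat gain rises.
Bare: R = 1/(2πr₁h) = 11.76 m·K/W; Q = 28.308/11.76 = 2.41 W/m.
Coated: R = R_cond + R_conv = 7.017 m·K/W; Q = 28.308/7.017 = 4.03 W/m.

increases: 2.41 → 4.03 W/m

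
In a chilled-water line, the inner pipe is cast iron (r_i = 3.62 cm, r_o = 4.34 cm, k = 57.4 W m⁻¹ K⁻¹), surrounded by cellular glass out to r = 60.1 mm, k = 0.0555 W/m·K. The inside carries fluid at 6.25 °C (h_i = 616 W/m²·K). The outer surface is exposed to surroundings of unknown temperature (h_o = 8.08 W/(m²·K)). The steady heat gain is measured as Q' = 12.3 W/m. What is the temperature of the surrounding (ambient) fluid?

T_out = 21.9 °C

Series resistances:
  R'_conv,in = 1/(2πr h) = 1/(2π·0.0362·616) = 0.007137 m·K/W
  R'_cast iron = ln(0.0434/0.0362)/(2πk) = 0.1814/(2π·57.4) = 5.030×10^-4 m·K/W
  R'_cellular glass = ln(0.0601/0.0434)/(2πk) = 0.3256/(2π·0.0555) = 0.9336 m·K/W
  R'_conv,out = 1/(2πr h) = 1/(2π·0.0601·8.08) = 0.3277 m·K/W
ΣR = 1.269 m·K/W
ΔT = Q'·ΣR = 12.3 × 1.269 = 15.61 K
Heat flows inward, so T_out = T_in + ΔT = 6.25 + 15.61 = 21.9 °C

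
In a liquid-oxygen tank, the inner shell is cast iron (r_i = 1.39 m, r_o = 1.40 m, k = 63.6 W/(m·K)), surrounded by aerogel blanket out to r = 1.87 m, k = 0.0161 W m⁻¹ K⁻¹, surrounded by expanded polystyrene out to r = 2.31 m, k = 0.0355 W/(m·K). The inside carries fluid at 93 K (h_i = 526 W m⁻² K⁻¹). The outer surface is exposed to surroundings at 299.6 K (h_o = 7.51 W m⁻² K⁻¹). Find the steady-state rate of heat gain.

Q = 185 W

Resistance network (inner→outer):
  R_conv,in = 1/(4πr²h) = 1/(4π·1.39²·526) = 7.830×10^-5 K/W
  R_cast iron = (1/1.39 − 1/1.40)/(4πk) = 0.005139/(4π·63.6) = 6.430×10^-6 K/W
  R_aerogel blanket = (1/1.40 − 1/1.87)/(4πk) = 0.1795/(4π·0.0161) = 0.8873 K/W
  R_expanded polystyrene = (1/1.87 − 1/2.31)/(4πk) = 0.1019/(4π·0.0355) = 0.2283 K/W
  R_conv,out = 1/(4πr²h) = 1/(4π·2.31²·7.51) = 0.001986 K/W
ΣR = 7.830×10^-5 + 6.430×10^-6 + 0.8873 + 0.2283 + 0.001986 = 1.118 K/W
Q = ΔT/ΣR = (93 K − 299.6 K)/1.118 = -185 W
(Negative Q ⇒ heat flows inward; heat gain = 185 W.)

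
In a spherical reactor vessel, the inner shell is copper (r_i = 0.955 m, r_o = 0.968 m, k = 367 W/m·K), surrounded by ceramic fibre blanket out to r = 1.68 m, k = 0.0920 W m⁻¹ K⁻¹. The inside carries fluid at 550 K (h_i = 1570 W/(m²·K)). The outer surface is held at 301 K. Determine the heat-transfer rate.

Q = 657 W

Treat each layer as a resistance in series:
  R_conv,in = 1/(4πr²h) = 1/(4π·0.955²·1570) = 5.558×10^-5 K/W
  R_copper = (1/0.955 − 1/0.968)/(4πk) = 0.01406/(4π·367) = 3.049×10^-6 K/W
  R_ceramic fibre blanket = (1/0.968 − 1/1.68)/(4πk) = 0.4378/(4π·0.0920) = 0.3787 K/W
ΣR = 5.558×10^-5 + 3.049×10^-6 + 0.3787 = 0.3788 K/W
Q = ΔT/ΣR = (550 K − 301 K)/0.3788 = 657 W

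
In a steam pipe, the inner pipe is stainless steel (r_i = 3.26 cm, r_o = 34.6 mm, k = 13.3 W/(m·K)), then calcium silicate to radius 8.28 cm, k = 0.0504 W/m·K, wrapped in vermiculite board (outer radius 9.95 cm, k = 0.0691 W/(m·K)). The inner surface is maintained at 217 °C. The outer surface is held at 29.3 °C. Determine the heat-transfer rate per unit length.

Q' = 59.0 W/m

Resistance network (inner→outer):
  R'_stainless steel = ln(0.0346/0.0326)/(2πk) = 0.05954/(2π·13.3) = 7.125×10^-4 m·K/W
  R'_calcium silicate = ln(0.0828/0.0346)/(2πk) = 0.8726/(2π·0.0504) = 2.755 m·K/W
  R'_vermiculite board = ln(0.0995/0.0828)/(2πk) = 0.1837/(2π·0.0691) = 0.4232 m·K/W
ΣR = 7.125×10^-4 + 2.755 + 0.4232 = 3.179 m·K/W
Q' = ΔT/ΣR = (217 °C − 29.3 °C)/3.179 = 59.0 W/m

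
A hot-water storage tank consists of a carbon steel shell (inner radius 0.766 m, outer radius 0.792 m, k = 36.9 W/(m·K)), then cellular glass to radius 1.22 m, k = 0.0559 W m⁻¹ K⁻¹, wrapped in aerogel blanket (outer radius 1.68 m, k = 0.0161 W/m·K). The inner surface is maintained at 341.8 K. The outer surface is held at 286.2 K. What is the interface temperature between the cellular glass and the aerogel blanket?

Resistance network (inner→outer):
  R_carbon steel = (1/0.766 − 1/0.792)/(4πk) = 0.04286/(4π·36.9) = 9.242×10^-5 K/W
  R_cellular glass = (1/0.792 − 1/1.22)/(4πk) = 0.4430/(4π·0.0559) = 0.6306 K/W
  R_aerogel blanket = (1/1.22 − 1/1.68)/(4πk) = 0.2244/(4π·0.0161) = 1.109 K/W
ΣR = 9.242×10^-5 + 0.6306 + 1.109 = 1.740 K/W
Q = ΔT/ΣR = (341.8 K − 286.2 K)/1.740 = 31.95 W
From the inner boundary to the cellular glass/aerogel blanket interface, ΣR_partial = 0.6307 K/W.
T_interface = T_in − Q·ΣR_partial = 341.8 K − (31.95)(0.6307) = 321.6 K

T = 321.6 K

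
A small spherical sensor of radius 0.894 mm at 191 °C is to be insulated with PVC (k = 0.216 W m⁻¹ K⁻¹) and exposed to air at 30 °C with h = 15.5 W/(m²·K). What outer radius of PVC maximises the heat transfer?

r_cr = 2.79 cm

For a sphere, r_cr = 2k_ins/h = 2·0.216/15.5 = 0.0279 m = 2.79 cm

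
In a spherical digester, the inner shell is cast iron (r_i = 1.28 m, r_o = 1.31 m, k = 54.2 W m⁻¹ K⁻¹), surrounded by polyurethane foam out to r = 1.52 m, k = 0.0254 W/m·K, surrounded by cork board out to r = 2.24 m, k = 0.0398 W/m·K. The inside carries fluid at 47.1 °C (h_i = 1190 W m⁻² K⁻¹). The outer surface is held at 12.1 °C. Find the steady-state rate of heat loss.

Q = 46.5 W

Treat each layer as a resistance in series:
  R_conv,in = 1/(4πr²h) = 1/(4π·1.28²·1190) = 4.082×10^-5 K/W
  R_cast iron = (1/1.28 − 1/1.31)/(4πk) = 0.01789/(4π·54.2) = 2.627×10^-5 K/W
  R_polyurethane foam = (1/1.31 − 1/1.52)/(4πk) = 0.1055/(4π·0.0254) = 0.3304 K/W
  R_cork board = (1/1.52 − 1/2.24)/(4πk) = 0.2115/(4π·0.0398) = 0.4228 K/W
ΣR = 4.082×10^-5 + 2.627×10^-5 + 0.3304 + 0.4228 = 0.7533 K/W
Q = ΔT/ΣR = (47.1 °C − 12.1 °C)/0.7533 = 46.5 W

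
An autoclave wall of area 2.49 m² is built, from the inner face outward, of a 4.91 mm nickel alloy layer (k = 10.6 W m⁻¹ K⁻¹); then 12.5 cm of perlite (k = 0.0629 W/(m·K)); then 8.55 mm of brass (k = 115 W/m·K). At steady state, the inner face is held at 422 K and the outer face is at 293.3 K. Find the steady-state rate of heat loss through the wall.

Resistance network (inner→outer):
  R_nickel alloy = L/(kA) = 0.00491/(10.6·2.49) = 1.860×10^-4 K/W
  R_perlite = L/(kA) = 0.125/(0.0629·2.49) = 0.7981 K/W
  R_brass = L/(kA) = 0.00855/(115·2.49) = 2.986×10^-5 K/W
ΣR = 1.860×10^-4 + 0.7981 + 2.986×10^-5 = 0.7983 K/W
Q = ΔT/ΣR = (422 K − 293.3 K)/0.7983 = 161 W

Q = 161 W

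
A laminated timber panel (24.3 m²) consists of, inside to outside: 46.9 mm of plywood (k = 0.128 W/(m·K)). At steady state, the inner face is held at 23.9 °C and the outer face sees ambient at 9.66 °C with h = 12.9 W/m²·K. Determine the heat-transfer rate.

Series thermal resistances, inner to outer:
  R_plywood = L/(kA) = 0.0469/(0.128·24.3) = 0.01508 K/W
  R_conv,out = 1/(hA) = 1/(12.9·24.3) = 0.003190 K/W
ΣR = 0.01508 + 0.003190 = 0.01827 K/W
Q = ΔT/ΣR = (23.9 °C − 9.66 °C)/0.01827 = 779 W

Q = 779 W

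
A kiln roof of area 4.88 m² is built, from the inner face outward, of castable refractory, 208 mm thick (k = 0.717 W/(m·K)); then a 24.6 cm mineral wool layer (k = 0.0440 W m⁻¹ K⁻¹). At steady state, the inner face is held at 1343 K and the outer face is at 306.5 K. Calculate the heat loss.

Treat each layer as a resistance in series:
  R_castable refractory = L/(kA) = 0.208/(0.717·4.88) = 0.05945 K/W
  R_mineral wool = L/(kA) = 0.246/(0.0440·4.88) = 1.146 K/W
ΣR = 0.05945 + 1.146 = 1.205 K/W
Q = ΔT/ΣR = (1343 K − 306.5 K)/1.205 = 860 W

Q = 860 W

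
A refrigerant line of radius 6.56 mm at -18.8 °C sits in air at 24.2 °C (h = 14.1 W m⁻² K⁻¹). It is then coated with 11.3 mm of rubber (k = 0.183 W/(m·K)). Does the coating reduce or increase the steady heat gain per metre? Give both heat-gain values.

Critical radius for a cylinder: r_cr = k/h = 0.0130 m = 1.30 cm.
Outer radius after coating: r₂ = 0.00656 + 0.0113 = 0.01786 m.
r₁ < r_cr < r₂: heat gain rises to a maximum at r_cr then falls. Whether the coating helps depends on whether Q(r₂) has dropped back below Q(r₁).
Bare: R = 1/(2πr₁h) = 1.721 m·K/W; Q = 43/1.721 = 25.0 W/m.
Coated: R = R_cond + R_conv = 1.503 m·K/W; Q = 43/1.503 = 28.6 W/m.

increases: 25.0 → 28.6 W/m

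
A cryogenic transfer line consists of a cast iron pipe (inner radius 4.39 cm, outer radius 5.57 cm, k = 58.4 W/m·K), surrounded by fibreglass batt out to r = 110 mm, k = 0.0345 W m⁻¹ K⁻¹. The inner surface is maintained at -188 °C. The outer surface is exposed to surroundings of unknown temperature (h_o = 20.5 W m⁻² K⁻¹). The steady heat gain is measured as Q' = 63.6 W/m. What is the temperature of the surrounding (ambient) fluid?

Series resistances:
  R'_cast iron = ln(0.0557/0.0439)/(2πk) = 0.2381/(2π·58.4) = 6.488×10^-4 m·K/W
  R'_fibreglass batt = ln(0.110/0.0557)/(2πk) = 0.6805/(2π·0.0345) = 3.139 m·K/W
  R'_conv,out = 1/(2πr h) = 1/(2π·0.110·20.5) = 0.07058 m·K/W
ΣR = 3.211 m·K/W
ΔT = Q'·ΣR = 63.6 × 3.211 = 204.2 K
Heat flows inward, so T_out = T_in + ΔT = -188 + 204.2 = 16.2 °C

T_out = 16.2 °C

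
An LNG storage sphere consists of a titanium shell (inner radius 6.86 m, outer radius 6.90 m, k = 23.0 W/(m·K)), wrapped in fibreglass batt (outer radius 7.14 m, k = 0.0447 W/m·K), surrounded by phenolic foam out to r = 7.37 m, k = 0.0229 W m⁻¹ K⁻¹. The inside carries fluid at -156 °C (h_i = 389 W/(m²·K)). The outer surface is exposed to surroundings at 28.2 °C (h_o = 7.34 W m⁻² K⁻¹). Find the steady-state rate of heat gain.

Treat each layer as a resistance in series:
  R_conv,in = 1/(4πr²h) = 1/(4π·6.86²·389) = 4.347×10^-6 K/W
  R_titanium = (1/6.86 − 1/6.90)/(4πk) = 8.451×10^-4/(4π·23.0) = 2.924×10^-6 K/W
  R_fibreglass batt = (1/6.90 − 1/7.14)/(4πk) = 0.004872/(4π·0.0447) = 0.008673 K/W
  R_phenolic foam = (1/7.14 − 1/7.37)/(4πk) = 0.004371/(4π·0.0229) = 0.01519 K/W
  R_conv,out = 1/(4πr²h) = 1/(4π·7.37²·7.34) = 1.996×10^-4 K/W
ΣR = 4.347×10^-6 + 2.924×10^-6 + 0.008673 + 0.01519 + 1.996×10^-4 = 0.02407 K/W
Q = ΔT/ΣR = (-156 °C − 28.2 °C)/0.02407 = -7650 W
(Negative Q ⇒ heat flows inward; heat gain = 7650 W.)

Q = 7.65 kW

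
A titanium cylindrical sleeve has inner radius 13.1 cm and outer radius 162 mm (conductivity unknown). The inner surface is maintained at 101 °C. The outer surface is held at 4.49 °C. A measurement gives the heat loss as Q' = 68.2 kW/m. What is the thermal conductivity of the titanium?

k = 23.9 W/m·K

ΣR = ΔT/Q' = |101 − 4.49|/68200 = 0.001415 m·K/W
ln(r₂/r₁)/(2πk) = 0.001415 ⇒ k = 0.2124/(2π·0.001415) = 23.9 W/m·K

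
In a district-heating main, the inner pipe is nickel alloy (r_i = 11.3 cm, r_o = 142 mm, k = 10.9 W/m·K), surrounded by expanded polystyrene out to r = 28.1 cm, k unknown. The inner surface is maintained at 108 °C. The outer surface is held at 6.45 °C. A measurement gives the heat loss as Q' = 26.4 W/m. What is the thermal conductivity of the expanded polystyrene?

k = 0.0283 W/m·K

ΣR = ΔT/Q' = |108 − 6.45|/26.4 = 3.847 m·K/W
Known resistances:
  R'_nickel alloy = ln(0.142/0.113)/(2πk) = 0.2284/(2π·10.9) = 0.003336 m·K/W
R_expanded polystyrene = ΣR − ΣR_known = 3.847 − 0.003336 = 3.844 m·K/W
ln(r₂/r₁)/(2πk) = 3.844 ⇒ k = 0.6825/(2π·3.844) = 0.0283 W/m·K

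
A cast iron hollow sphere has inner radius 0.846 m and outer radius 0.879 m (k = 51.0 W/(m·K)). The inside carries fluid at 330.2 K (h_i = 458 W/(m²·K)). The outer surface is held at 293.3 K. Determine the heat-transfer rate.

Q = 118 kW

Resistance network (inner→outer):
  R_conv,in = 1/(4πr²h) = 1/(4π·0.846²·458) = 2.428×10^-4 K/W
  R_cast iron = (1/0.846 − 1/0.879)/(4πk) = 0.04438/(4π·51.0) = 6.924×10^-5 K/W
ΣR = 2.428×10^-4 + 6.924×10^-5 = 3.120×10^-4 K/W
Q = ΔT/ΣR = (330.2 K − 293.3 K)/3.120×10^-4 = 1.18×10^5 W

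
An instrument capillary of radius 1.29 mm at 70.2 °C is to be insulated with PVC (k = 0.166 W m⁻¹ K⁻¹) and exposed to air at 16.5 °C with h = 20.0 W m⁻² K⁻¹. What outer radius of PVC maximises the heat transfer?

For a cylinder, r_cr = k_ins/h = 0.166/20.0 = 0.00830 m = 0.830 cm

r_cr = 0.830 cm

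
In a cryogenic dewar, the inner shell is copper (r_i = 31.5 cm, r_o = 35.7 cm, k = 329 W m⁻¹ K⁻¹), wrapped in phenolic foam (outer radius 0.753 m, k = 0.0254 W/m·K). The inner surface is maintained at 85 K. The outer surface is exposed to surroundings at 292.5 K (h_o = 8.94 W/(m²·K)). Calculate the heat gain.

Q = 44.8 W

Series thermal resistances, inner to outer:
  R_copper = (1/0.315 − 1/0.357)/(4πk) = 0.3735/(4π·329) = 9.034×10^-5 K/W
  R_phenolic foam = (1/0.357 − 1/0.753)/(4πk) = 1.473/(4π·0.0254) = 4.615 K/W
  R_conv,out = 1/(4πr²h) = 1/(4π·0.753²·8.94) = 0.01570 K/W
ΣR = 9.034×10^-5 + 4.615 + 0.01570 = 4.631 K/W
Q = ΔT/ΣR = (85 K − 292.5 K)/4.631 = -44.8 W
(Negative Q ⇒ heat flows inward; heat gain = 44.8 W.)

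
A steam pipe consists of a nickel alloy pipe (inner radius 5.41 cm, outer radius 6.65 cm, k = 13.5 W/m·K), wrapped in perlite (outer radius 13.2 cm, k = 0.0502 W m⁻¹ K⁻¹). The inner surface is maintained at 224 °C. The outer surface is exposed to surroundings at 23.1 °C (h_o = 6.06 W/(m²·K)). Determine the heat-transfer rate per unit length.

Q' = 84.6 W/m

Treat each layer as a resistance in series:
  R'_nickel alloy = ln(0.0665/0.0541)/(2πk) = 0.2064/(2π·13.5) = 0.002433 m·K/W
  R'_perlite = ln(0.132/0.0665)/(2πk) = 0.6856/(2π·0.0502) = 2.174 m·K/W
  R'_conv,out = 1/(2πr h) = 1/(2π·0.132·6.06) = 0.1990 m·K/W
ΣR = 0.002433 + 2.174 + 0.1990 = 2.375 m·K/W
Q' = ΔT/ΣR = (224 °C − 23.1 °C)/2.375 = 84.6 W/m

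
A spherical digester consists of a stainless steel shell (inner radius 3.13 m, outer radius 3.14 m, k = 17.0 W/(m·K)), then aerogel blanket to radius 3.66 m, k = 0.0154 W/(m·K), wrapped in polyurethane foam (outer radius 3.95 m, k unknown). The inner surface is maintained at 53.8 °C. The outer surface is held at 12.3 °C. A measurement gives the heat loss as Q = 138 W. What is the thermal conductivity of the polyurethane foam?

ΣR = ΔT/Q = |53.8 − 12.3|/138 = 0.3007 K/W
Known resistances:
  R_stainless steel = (1/3.13 − 1/3.14)/(4πk) = 0.001017/(4π·17.0) = 4.763×10^-6 K/W
  R_aerogel blanket = (1/3.14 − 1/3.66)/(4πk) = 0.04525/(4π·0.0154) = 0.2338 K/W
R_polyurethane foam = ΣR − ΣR_known = 0.3007 − 0.2338 = 0.06690 K/W
(1/r₁−1/r₂)/(4πk) = 0.06690 ⇒ k = 0.02006/(4π·0.06690) = 0.0239 W/m·K

k = 0.0239 W/m·K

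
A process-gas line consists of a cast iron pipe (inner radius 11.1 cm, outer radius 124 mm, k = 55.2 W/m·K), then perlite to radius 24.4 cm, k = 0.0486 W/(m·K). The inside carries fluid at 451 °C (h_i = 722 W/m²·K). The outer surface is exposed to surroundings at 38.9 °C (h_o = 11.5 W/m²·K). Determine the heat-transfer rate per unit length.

Q' = 181 W/m

Resistance network (inner→outer):
  R'_conv,in = 1/(2πr h) = 1/(2π·0.111·722) = 0.001986 m·K/W
  R'_cast iron = ln(0.124/0.111)/(2πk) = 0.1108/(2π·55.2) = 3.193×10^-4 m·K/W
  R'_perlite = ln(0.244/0.124)/(2πk) = 0.6769/(2π·0.0486) = 2.217 m·K/W
  R'_conv,out = 1/(2πr h) = 1/(2π·0.244·11.5) = 0.05672 m·K/W
ΣR = 0.001986 + 3.193×10^-4 + 2.217 + 0.05672 = 2.276 m·K/W
Q' = ΔT/ΣR = (451 °C − 38.9 °C)/2.276 = 181 W/m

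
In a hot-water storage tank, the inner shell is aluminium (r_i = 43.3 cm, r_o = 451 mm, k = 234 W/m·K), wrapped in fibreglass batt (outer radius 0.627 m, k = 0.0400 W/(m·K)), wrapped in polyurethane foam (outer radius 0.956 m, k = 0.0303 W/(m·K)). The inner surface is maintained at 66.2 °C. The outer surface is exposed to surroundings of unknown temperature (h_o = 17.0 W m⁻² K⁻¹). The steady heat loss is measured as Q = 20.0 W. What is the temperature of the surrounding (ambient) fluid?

Sum the resistances:
  R_aluminium = (1/0.433 − 1/0.451)/(4πk) = 0.09217/(4π·234) = 3.135×10^-5 K/W
  R_fibreglass batt = (1/0.451 − 1/0.627)/(4πk) = 0.6224/(4π·0.0400) = 1.238 K/W
  R_polyurethane foam = (1/0.627 − 1/0.956)/(4πk) = 0.5489/(4π·0.0303) = 1.442 K/W
  R_conv,out = 1/(4πr²h) = 1/(4π·0.956²·17.0) = 0.005122 K/W
ΣR = 2.685 K/W
ΔT = Q·ΣR = 20.0 × 2.685 = 53.70 K
Heat flows outward, so T_out = T_in − ΔT = 66.2 − 53.70 = 12.5 °C

T_out = 12.5 °C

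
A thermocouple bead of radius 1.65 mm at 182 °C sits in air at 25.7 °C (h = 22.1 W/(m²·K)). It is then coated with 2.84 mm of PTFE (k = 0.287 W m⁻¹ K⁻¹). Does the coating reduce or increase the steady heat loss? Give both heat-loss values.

Critical radius for a sphere: r_cr = 2k/h = 0.0260 m = 2.60 cm.
Outer radius after coating: r₂ = 0.00165 + 0.00284 = 0.00449 m.
Since r₁ < r_cr and r₂ ≤ r_cr, the coating moves toward the maximum at r_cr — heat loss rises.
Bare: R = 1/(4πr₁²h) = 1323 K/W; Q = 156.3/1323 = 0.118 W.
Coated: R = R_cond + R_conv = 284.9 K/W; Q = 156.3/284.9 = 0.549 W.

increases: 0.118 → 0.549 W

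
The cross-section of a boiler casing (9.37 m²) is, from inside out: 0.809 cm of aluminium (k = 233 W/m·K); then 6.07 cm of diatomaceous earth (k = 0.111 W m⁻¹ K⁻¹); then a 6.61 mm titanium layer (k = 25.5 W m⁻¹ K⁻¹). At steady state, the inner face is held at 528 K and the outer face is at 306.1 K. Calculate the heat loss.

Treat each layer as a resistance in series:
  R_aluminium = L/(kA) = 0.00809/(233·9.37) = 3.706×10^-6 K/W
  R_diatomaceous earth = L/(kA) = 0.0607/(0.111·9.37) = 0.05836 K/W
  R_titanium = L/(kA) = 0.00661/(25.5·9.37) = 2.766×10^-5 K/W
ΣR = 3.706×10^-6 + 0.05836 + 2.766×10^-5 = 0.05839 K/W
Q = ΔT/ΣR = (528 K − 306.1 K)/0.05839 = 3800 W

Q = 3.80 kW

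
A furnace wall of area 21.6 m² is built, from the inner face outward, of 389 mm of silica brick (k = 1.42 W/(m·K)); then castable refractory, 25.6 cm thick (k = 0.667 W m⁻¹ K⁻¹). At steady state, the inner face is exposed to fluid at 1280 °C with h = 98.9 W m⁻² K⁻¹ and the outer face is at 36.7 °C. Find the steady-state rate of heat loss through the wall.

Treat each layer as a resistance in series:
  R_conv,in = 1/(hA) = 1/(98.9·21.6) = 4.681×10^-4 K/W
  R_silica brick = L/(kA) = 0.389/(1.42·21.6) = 0.01268 K/W
  R_castable refractory = L/(kA) = 0.256/(0.667·21.6) = 0.01777 K/W
ΣR = 4.681×10^-4 + 0.01268 + 0.01777 = 0.03092 K/W
Q = ΔT/ΣR = (1280 °C − 36.7 °C)/0.03092 = 40200 W

Q = 40200 W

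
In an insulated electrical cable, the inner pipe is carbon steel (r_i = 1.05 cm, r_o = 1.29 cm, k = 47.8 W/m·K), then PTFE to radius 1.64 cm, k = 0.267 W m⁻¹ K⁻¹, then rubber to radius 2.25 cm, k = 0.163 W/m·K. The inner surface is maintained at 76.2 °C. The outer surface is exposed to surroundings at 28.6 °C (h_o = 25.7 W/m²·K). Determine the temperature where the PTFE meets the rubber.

Treat each layer as a resistance in series:
  R'_carbon steel = ln(0.0129/0.0105)/(2πk) = 0.2059/(2π·47.8) = 6.854×10^-4 m·K/W
  R'_PTFE = ln(0.0164/0.0129)/(2πk) = 0.2401/(2π·0.267) = 0.1431 m·K/W
  R'_rubber = ln(0.0225/0.0164)/(2πk) = 0.3162/(2π·0.163) = 0.3088 m·K/W
  R'_conv,out = 1/(2πr h) = 1/(2π·0.0225·25.7) = 0.2752 m·K/W
ΣR = 6.854×10^-4 + 0.1431 + 0.3088 + 0.2752 = 0.7278 m·K/W
Q' = ΔT/ΣR = (76.2 °C − 28.6 °C)/0.7278 = 65.40 W/m
From the inner boundary to the PTFE/rubber interface, ΣR_partial = 0.1438 m·K/W.
T_interface = T_in − Q'·ΣR_partial = 76.2 °C − (65.40)(0.1438) = 66.8 °C

T = 66.8 °C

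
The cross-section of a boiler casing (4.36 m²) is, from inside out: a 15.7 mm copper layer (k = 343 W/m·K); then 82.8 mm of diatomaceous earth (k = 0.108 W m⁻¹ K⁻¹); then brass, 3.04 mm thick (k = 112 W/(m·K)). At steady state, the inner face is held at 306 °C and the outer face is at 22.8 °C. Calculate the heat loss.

Resistance network (inner→outer):
  R_copper = L/(kA) = 0.0157/(343·4.36) = 1.050×10^-5 K/W
  R_diatomaceous earth = L/(kA) = 0.0828/(0.108·4.36) = 0.1758 K/W
  R_brass = L/(kA) = 0.00304/(112·4.36) = 6.225×10^-6 K/W
ΣR = 1.050×10^-5 + 0.1758 + 6.225×10^-6 = 0.1758 K/W
Q = ΔT/ΣR = (306 °C − 22.8 °C)/0.1758 = 1610 W

Q = 1610 W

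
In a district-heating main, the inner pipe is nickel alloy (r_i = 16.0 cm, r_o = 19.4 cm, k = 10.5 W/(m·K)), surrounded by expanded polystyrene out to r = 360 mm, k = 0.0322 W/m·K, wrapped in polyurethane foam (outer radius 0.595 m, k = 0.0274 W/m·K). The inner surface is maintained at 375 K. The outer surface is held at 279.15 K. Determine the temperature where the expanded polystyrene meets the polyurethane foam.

T = 326.0 K

Treat each layer as a resistance in series:
  R'_nickel alloy = ln(0.194/0.160)/(2πk) = 0.1927/(2π·10.5) = 0.002921 m·K/W
  R'_expanded polystyrene = ln(0.360/0.194)/(2πk) = 0.6182/(2π·0.0322) = 3.056 m·K/W
  R'_polyurethane foam = ln(0.595/0.360)/(2πk) = 0.5025/(2π·0.0274) = 2.919 m·K/W
ΣR = 0.002921 + 3.056 + 2.919 = 5.978 m·K/W
Q' = ΔT/ΣR = (375 K − 279.15 K)/5.978 = 16.03 W/m
From the inner boundary to the expanded polystyrene/polyurethane foam interface, ΣR_partial = 3.059 m·K/W.
T_interface = T_in − Q'·ΣR_partial = 375 K − (16.03)(3.059) = 326.0 K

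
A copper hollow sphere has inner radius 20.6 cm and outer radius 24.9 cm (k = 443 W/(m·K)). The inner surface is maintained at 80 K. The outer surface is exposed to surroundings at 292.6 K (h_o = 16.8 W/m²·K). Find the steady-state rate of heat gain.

Q = 2780 W

Treat each layer as a resistance in series:
  R_copper = (1/0.206 − 1/0.249)/(4πk) = 0.8383/(4π·443) = 1.506×10^-4 K/W
  R_conv,out = 1/(4πr²h) = 1/(4π·0.249²·16.8) = 0.07640 K/W
ΣR = 1.506×10^-4 + 0.07640 = 0.07655 K/W
Q = ΔT/ΣR = (80 K − 292.6 K)/0.07655 = -2780 W
(Negative Q ⇒ heat flows inward; heat gain = 2780 W.)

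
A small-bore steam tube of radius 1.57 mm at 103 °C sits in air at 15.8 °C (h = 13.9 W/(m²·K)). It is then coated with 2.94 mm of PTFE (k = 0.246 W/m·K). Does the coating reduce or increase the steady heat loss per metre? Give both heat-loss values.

increases: 12.0 → 27.1 W/m

Critical radius for a cylinder: r_cr = k/h = 0.0177 m = 1.77 cm.
Outer radius after coating: r₂ = 0.00157 + 0.00294 = 0.00451 m.
Since r₁ < r_cr and r₂ ≤ r_cr, the coating moves toward the maximum at r_cr — heat loss rises.
Bare: R = 1/(2πr₁h) = 7.293 m·K/W; Q = 87.2/7.293 = 12.0 W/m.
Coated: R = R_cond + R_conv = 3.221 m·K/W; Q = 87.2/3.221 = 27.1 W/m.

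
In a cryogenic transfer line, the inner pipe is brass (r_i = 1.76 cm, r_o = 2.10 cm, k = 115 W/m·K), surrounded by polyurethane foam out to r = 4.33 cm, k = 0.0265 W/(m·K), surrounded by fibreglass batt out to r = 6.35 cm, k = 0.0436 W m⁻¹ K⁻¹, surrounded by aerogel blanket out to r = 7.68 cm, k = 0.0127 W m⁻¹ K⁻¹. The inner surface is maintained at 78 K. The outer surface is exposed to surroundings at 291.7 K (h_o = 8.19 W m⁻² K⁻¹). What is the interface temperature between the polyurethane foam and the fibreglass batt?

Resistance network (inner→outer):
  R'_brass = ln(0.0210/0.0176)/(2πk) = 0.1766/(2π·115) = 2.444×10^-4 m·K/W
  R'_polyurethane foam = ln(0.0433/0.0210)/(2πk) = 0.7236/(2π·0.0265) = 4.346 m·K/W
  R'_fibreglass batt = ln(0.0635/0.0433)/(2πk) = 0.3829/(2π·0.0436) = 1.398 m·K/W
  R'_aerogel blanket = ln(0.0768/0.0635)/(2πk) = 0.1902/(2π·0.0127) = 2.383 m·K/W
  R'_conv,out = 1/(2πr h) = 1/(2π·0.0768·8.19) = 0.2530 m·K/W
ΣR = 2.444×10^-4 + 4.346 + 1.398 + 2.383 + 0.2530 = 8.380 m·K/W
Q' = ΔT/ΣR = (78 K − 291.7 K)/8.380 = -25.50 W/m
From the inner boundary to the polyurethane foam/fibreglass batt interface, ΣR_partial = 4.346 m·K/W.
T_interface = T_in − Q'·ΣR_partial = 78 K − (-25.50)(4.346) = 188.8 K

T = 188.8 K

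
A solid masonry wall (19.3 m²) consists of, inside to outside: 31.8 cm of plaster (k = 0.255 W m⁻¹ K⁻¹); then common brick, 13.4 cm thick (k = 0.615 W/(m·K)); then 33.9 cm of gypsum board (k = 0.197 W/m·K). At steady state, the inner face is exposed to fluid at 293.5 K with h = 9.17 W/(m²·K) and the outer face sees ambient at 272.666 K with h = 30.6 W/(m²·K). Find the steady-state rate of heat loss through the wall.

Series thermal resistances, inner to outer:
  R_conv,in = 1/(hA) = 1/(9.17·19.3) = 0.005650 K/W
  R_plaster = L/(kA) = 0.318/(0.255·19.3) = 0.06461 K/W
  R_common brick = L/(kA) = 0.134/(0.615·19.3) = 0.01129 K/W
  R_gypsum board = L/(kA) = 0.339/(0.197·19.3) = 0.08916 K/W
  R_conv,out = 1/(hA) = 1/(30.6·19.3) = 0.001693 K/W
ΣR = 0.005650 + 0.06461 + 0.01129 + 0.08916 + 0.001693 = 0.1724 K/W
Q = ΔT/ΣR = (293.5 K − 272.666 K)/0.1724 = 121 W

Q = 121 W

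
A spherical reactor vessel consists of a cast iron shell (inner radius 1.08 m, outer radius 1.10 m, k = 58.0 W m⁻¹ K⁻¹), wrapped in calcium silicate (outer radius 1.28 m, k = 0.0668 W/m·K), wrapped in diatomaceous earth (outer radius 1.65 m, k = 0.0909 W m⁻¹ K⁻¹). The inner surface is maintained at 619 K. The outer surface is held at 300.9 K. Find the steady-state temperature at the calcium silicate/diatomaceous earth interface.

T = 460 K

Resistance network (inner→outer):
  R_cast iron = (1/1.08 − 1/1.10)/(4πk) = 0.01684/(4π·58.0) = 2.310×10^-5 K/W
  R_calcium silicate = (1/1.10 − 1/1.28)/(4πk) = 0.1278/(4π·0.0668) = 0.1523 K/W
  R_diatomaceous earth = (1/1.28 − 1/1.65)/(4πk) = 0.1752/(4π·0.0909) = 0.1534 K/W
ΣR = 2.310×10^-5 + 0.1523 + 0.1534 = 0.3057 K/W
Q = ΔT/ΣR = (619 K − 300.9 K)/0.3057 = 1041 W
From the inner boundary to the calcium silicate/diatomaceous earth interface, ΣR_partial = 0.1523 K/W.
T_interface = T_in − Q·ΣR_partial = 619 K − (1041)(0.1523) = 460 K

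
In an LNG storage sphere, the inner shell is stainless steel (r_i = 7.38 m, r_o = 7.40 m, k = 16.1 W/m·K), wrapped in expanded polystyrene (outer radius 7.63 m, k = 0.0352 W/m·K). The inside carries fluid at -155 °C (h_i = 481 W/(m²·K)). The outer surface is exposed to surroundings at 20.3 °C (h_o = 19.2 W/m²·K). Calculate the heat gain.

Q = 18900 W

Series thermal resistances, inner to outer:
  R_conv,in = 1/(4πr²h) = 1/(4π·7.38²·481) = 3.038×10^-6 K/W
  R_stainless steel = (1/7.38 − 1/7.40)/(4πk) = 3.662×10^-4/(4π·16.1) = 1.810×10^-6 K/W
  R_expanded polystyrene = (1/7.40 − 1/7.63)/(4πk) = 0.004074/(4π·0.0352) = 0.009209 K/W
  R_conv,out = 1/(4πr²h) = 1/(4π·7.63²·19.2) = 7.119×10^-5 K/W
ΣR = 3.038×10^-6 + 1.810×10^-6 + 0.009209 + 7.119×10^-5 = 0.009285 K/W
Q = ΔT/ΣR = (-155 °C − 20.3 °C)/0.009285 = -18900 W
(Negative Q ⇒ heat flows inward; heat gain = 18900 W.)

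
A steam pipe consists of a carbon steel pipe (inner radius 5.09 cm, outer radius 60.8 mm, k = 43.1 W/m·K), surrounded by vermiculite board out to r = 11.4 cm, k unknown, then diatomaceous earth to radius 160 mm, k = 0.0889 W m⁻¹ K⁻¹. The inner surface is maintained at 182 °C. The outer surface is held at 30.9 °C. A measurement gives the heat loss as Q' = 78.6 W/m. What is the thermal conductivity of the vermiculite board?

k = 0.0761 W/m·K

ΣR = ΔT/Q' = |182 − 30.9|/78.6 = 1.922 m·K/W
Known resistances:
  R'_carbon steel = ln(0.0608/0.0509)/(2πk) = 0.1777/(2π·43.1) = 6.563×10^-4 m·K/W
  R'_diatomaceous earth = ln(0.160/0.114)/(2πk) = 0.3390/(2π·0.0889) = 0.6069 m·K/W
R_vermiculite board = ΣR − ΣR_known = 1.922 − 0.6076 = 1.314 m·K/W
ln(r₂/r₁)/(2πk) = 1.314 ⇒ k = 0.6286/(2π·1.314) = 0.0761 W/m·K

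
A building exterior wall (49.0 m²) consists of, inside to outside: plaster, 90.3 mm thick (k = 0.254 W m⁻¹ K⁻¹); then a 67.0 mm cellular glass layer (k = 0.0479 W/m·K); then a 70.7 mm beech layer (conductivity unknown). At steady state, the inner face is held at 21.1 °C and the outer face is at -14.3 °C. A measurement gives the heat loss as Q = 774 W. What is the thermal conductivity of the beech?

k = 0.145 W/m·K

ΣR = ΔT/Q = |21.1 − -14.3|/774 = 0.04574 K/W
Known resistances:
  R_plaster = L/(kA) = 0.0903/(0.254·49.0) = 0.007255 K/W
  R_cellular glass = L/(kA) = 0.0670/(0.0479·49.0) = 0.02855 K/W
R_beech = ΣR − ΣR_known = 0.04574 − 0.03580 = 0.009940 K/W
L/(kA) = 0.009940 ⇒ k = 0.0707/(0.009940·49.0) = 0.145 W/m·K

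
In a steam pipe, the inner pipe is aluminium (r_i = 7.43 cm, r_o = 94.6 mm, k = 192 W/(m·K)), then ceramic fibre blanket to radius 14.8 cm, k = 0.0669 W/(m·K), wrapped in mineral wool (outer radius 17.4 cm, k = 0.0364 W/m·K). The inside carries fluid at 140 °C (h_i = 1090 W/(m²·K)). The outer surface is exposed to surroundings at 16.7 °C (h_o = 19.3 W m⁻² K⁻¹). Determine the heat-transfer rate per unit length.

Q' = 67.7 W/m

Resistance network (inner→outer):
  R'_conv,in = 1/(2πr h) = 1/(2π·0.0743·1090) = 0.001965 m·K/W
  R'_aluminium = ln(0.0946/0.0743)/(2πk) = 0.2415/(2π·192) = 2.002×10^-4 m·K/W
  R'_ceramic fibre blanket = ln(0.148/0.0946)/(2πk) = 0.4476/(2π·0.0669) = 1.065 m·K/W
  R'_mineral wool = ln(0.174/0.148)/(2πk) = 0.1618/(2π·0.0364) = 0.7076 m·K/W
  R'_conv,out = 1/(2πr h) = 1/(2π·0.174·19.3) = 0.04739 m·K/W
ΣR = 0.001965 + 2.002×10^-4 + 1.065 + 0.7076 + 0.04739 = 1.822 m·K/W
Q' = ΔT/ΣR = (140 °C − 16.7 °C)/1.822 = 67.7 W/m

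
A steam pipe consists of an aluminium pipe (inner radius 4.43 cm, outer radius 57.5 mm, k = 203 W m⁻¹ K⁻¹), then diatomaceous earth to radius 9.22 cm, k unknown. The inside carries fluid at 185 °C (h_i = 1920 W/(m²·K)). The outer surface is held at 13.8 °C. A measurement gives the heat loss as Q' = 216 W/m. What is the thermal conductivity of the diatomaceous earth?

k = 0.0951 W/m·K

ΣR = ΔT/Q' = |185 − 13.8|/216 = 0.7926 m·K/W
Known resistances:
  R'_conv,in = 1/(2πr h) = 1/(2π·0.0443·1920) = 0.001871 m·K/W
  R'_aluminium = ln(0.0575/0.0443)/(2πk) = 0.2608/(2π·203) = 2.045×10^-4 m·K/W
R_diatomaceous earth = ΣR − ΣR_known = 0.7926 − 0.002076 = 0.7905 m·K/W
ln(r₂/r₁)/(2πk) = 0.7905 ⇒ k = 0.4722/(2π·0.7905) = 0.0951 W/m·K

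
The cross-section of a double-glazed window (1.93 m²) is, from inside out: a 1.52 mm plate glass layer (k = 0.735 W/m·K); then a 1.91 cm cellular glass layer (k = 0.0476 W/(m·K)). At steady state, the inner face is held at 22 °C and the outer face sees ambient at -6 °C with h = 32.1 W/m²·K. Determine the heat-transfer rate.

Q = 124 W

Series thermal resistances, inner to outer:
  R_plate glass = L/(kA) = 0.00152/(0.735·1.93) = 0.001072 K/W
  R_cellular glass = L/(kA) = 0.0191/(0.0476·1.93) = 0.2079 K/W
  R_conv,out = 1/(hA) = 1/(32.1·1.93) = 0.01614 K/W
ΣR = 0.001072 + 0.2079 + 0.01614 = 0.2251 K/W
Q = ΔT/ΣR = (22 °C − -6 °C)/0.2251 = 124 W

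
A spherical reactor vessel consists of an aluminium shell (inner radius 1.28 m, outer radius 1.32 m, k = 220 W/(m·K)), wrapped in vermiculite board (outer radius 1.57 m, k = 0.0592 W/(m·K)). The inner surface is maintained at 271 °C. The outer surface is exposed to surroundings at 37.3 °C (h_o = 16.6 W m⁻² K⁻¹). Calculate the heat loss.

Q = 1420 W

Series thermal resistances, inner to outer:
  R_aluminium = (1/1.28 − 1/1.32)/(4πk) = 0.02367/(4π·220) = 8.563×10^-6 K/W
  R_vermiculite board = (1/1.32 − 1/1.57)/(4πk) = 0.1206/(4π·0.0592) = 0.1622 K/W
  R_conv,out = 1/(4πr²h) = 1/(4π·1.57²·16.6) = 0.001945 K/W
ΣR = 8.563×10^-6 + 0.1622 + 0.001945 = 0.1642 K/W
Q = ΔT/ΣR = (271 °C − 37.3 °C)/0.1642 = 1420 W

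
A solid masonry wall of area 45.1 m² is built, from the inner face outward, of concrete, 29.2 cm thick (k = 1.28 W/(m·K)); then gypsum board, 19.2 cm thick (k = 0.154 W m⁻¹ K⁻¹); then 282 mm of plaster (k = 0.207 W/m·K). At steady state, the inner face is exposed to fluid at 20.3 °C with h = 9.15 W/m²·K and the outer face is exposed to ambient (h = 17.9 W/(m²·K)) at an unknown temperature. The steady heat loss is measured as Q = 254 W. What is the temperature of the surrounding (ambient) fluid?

T_out = 3.39 °C

Sum the resistances:
  R_conv,in = 1/(hA) = 1/(9.15·45.1) = 0.002423 K/W
  R_concrete = L/(kA) = 0.292/(1.28·45.1) = 0.005058 K/W
  R_gypsum board = L/(kA) = 0.192/(0.154·45.1) = 0.02764 K/W
  R_plaster = L/(kA) = 0.282/(0.207·45.1) = 0.03021 K/W
  R_conv,out = 1/(hA) = 1/(17.9·45.1) = 0.001239 K/W
ΣR = 0.06657 K/W
ΔT = Q·ΣR = 254 × 0.06657 = 16.91 K
Heat flows outward, so T_out = T_in − ΔT = 20.3 − 16.91 = 3.39 °C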